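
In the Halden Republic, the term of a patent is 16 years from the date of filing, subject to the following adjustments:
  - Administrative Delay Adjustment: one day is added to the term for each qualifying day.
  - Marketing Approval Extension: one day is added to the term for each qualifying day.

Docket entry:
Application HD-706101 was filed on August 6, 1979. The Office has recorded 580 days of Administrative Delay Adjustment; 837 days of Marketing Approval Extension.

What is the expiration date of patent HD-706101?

June 23, 1999

Base term: filing date + 16 years → 6 August 1995.
Administrative Delay Adjustment: +580 days → 8 March 1997.
Marketing Approval Extension: +837 days → 23 June 1999.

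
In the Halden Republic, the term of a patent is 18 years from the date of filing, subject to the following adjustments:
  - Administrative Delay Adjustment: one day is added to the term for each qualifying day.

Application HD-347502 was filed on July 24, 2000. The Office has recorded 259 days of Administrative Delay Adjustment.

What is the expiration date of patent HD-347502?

Base term: filing date + 18 years → 24 July 2018.
Administrative Delay Adjustment: +259 days → 9 April 2019.

2019-04-09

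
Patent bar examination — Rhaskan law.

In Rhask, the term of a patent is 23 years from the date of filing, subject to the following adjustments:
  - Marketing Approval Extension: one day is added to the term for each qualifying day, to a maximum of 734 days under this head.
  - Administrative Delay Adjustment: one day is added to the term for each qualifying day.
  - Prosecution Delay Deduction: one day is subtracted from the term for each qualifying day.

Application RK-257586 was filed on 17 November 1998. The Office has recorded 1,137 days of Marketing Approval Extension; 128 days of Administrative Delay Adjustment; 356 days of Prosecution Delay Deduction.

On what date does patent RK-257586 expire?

April 7, 2023

Base term: filing date + 23 years → 17 November 2021.
Marketing Approval Extension: 1137 days claimed exceeds the 734-day cap, so +734 days → 21 November 2023.
Administrative Delay Adjustment: +128 days → 28 March 2024.
Prosecution Delay Deduction: −356 days → 7 April 2023.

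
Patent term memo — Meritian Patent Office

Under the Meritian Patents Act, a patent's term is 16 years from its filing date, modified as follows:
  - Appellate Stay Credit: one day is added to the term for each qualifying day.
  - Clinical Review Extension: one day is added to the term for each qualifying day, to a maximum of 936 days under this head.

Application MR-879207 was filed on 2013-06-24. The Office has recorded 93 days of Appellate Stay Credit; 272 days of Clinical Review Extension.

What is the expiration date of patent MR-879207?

Base term: filing date + 16 years → 24 June 2029.
Appellate Stay Credit: +93 days → 25 September 2029.
Clinical Review Extension: 272 days (within the 936-day cap) → +272 days → 24 June 2030.

2030-06-24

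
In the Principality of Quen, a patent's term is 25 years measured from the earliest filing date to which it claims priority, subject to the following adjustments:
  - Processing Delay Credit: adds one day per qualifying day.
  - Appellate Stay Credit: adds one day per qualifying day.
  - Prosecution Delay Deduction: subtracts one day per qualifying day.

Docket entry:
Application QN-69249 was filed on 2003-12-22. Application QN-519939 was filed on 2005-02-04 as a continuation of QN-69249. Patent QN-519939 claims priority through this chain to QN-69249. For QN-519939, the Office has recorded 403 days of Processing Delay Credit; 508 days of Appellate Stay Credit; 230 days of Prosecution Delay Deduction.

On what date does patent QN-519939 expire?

Earliest priority filing: 22 December 2003.
Base term: 22 December 2003 + 25 years → 22 December 2028.
Processing Delay Credit: +403 days → 29 January 2030.
Appellate Stay Credit: +508 days → 21 June 2031.
Prosecution Delay Deduction: −230 days → 3 November 2030.

November 3, 2030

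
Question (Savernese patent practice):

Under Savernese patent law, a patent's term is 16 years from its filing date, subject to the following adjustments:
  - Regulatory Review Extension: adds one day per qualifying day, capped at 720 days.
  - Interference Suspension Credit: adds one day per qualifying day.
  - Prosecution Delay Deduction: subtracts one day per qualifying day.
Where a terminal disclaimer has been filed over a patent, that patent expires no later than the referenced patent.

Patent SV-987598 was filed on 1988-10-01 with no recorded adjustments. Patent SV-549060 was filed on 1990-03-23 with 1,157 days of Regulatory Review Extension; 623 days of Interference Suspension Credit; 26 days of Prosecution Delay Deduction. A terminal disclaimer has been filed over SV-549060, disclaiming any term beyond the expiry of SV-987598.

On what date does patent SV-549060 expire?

Natural term of SV-549060:
  Base: filing + 16 years → 23 March 2006.
  Regulatory Review Extension: 1157 days claimed exceeds the 720-day cap, so +720 days → 12 March 2008.
  Interference Suspension Credit: +623 days → 25 November 2009.
  Prosecution Delay Deduction: −26 days → 30 October 2009.
Expiry of referenced patent SV-987598:
  Base: filing + 16 years → 1 October 2004.
Terminal disclaimer: SV-549060 expires on the earlier of 30 October 2009 and 1 October 2004.

October 1, 2004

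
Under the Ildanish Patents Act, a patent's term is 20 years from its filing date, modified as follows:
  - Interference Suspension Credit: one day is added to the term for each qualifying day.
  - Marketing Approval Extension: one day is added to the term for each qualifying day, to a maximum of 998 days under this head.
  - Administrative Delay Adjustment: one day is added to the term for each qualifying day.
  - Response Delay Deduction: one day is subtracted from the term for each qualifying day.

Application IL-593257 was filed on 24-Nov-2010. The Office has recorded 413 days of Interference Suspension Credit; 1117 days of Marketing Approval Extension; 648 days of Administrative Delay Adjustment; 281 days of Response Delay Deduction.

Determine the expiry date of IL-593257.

Base term: filing date + 20 years → 24 November 2030.
Interference Suspension Credit: +413 days → 11 January 2032.
Marketing Approval Extension: 1117 days claimed exceeds the 998-day cap, so +998 days → 5 October 2034.
Administrative Delay Adjustment: +648 days → 14 July 2036.
Response Delay Deduction: −281 days → 7 October 2035.

October 7, 2035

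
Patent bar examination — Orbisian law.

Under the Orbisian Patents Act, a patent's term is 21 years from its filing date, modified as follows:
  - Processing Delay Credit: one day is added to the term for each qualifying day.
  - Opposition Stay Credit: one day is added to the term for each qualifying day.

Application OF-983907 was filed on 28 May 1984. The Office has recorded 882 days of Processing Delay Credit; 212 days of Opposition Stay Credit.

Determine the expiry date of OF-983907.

May 26, 2008

Base term: filing date + 21 years → 28 May 2005.
Processing Delay Credit: +882 days → 27 October 2007.
Opposition Stay Credit: +212 days → 26 May 2008.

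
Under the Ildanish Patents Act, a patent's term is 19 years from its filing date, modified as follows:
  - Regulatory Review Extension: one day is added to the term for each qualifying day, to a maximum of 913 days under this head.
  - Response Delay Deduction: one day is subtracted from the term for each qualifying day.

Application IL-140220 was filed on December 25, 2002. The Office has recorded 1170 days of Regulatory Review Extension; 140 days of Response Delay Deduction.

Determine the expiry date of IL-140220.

Base term: filing date + 19 years → 25 December 2021.
Regulatory Review Extension: 1170 days claimed exceeds the 913-day cap, so +913 days → 25 June 2024.
Response Delay Deduction: −140 days → 6 February 2024.

February 6, 2024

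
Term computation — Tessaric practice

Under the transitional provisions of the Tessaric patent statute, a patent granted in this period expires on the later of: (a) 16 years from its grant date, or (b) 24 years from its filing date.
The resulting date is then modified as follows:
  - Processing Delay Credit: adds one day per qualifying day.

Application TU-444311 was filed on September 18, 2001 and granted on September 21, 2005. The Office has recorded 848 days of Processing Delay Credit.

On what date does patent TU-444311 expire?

(a) grant + 16 years → 21 September 2021.
(b) filing + 24 years → 18 September 2025.
Later of the two: 18 September 2025.
Processing Delay Credit: +848 days → 14 January 2028.

January 14, 2028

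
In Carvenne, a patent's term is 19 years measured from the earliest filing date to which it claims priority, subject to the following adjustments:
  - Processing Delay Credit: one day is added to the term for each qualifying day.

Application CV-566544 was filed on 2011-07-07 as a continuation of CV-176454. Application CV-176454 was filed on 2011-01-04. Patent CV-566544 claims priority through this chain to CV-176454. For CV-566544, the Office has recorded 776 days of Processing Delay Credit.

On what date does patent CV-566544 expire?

2032-02-19

Earliest priority filing: 4 January 2011.
Base term: 4 January 2011 + 19 years → 4 January 2030.
Processing Delay Credit: +776 days → 19 February 2032.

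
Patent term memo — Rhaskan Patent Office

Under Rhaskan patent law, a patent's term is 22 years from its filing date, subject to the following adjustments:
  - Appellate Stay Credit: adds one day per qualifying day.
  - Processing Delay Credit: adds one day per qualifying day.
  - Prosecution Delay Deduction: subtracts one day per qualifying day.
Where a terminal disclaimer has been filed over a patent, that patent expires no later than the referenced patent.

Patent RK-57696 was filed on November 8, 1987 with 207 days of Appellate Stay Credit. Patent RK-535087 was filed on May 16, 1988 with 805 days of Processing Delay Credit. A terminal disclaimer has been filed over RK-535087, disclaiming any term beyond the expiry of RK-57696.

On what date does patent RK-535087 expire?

June 3, 2010

Natural term of RK-535087:
  Base: filing + 22 years → 16 May 2010.
  Processing Delay Credit: +805 days → 29 July 2012.
Expiry of referenced patent RK-57696:
  Base: filing + 22 years → 8 November 2009.
  Appellate Stay Credit: +207 days → 3 June 2010.
Terminal disclaimer: RK-535087 expires on the earlier of 29 July 2012 and 3 June 2010.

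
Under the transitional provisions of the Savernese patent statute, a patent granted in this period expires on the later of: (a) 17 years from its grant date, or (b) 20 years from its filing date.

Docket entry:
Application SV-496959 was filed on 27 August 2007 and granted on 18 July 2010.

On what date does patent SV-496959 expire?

(a) grant + 17 years → 18 July 2027.
(b) filing + 20 years → 27 August 2027.
Later of the two: 27 August 2027.

August 27, 2027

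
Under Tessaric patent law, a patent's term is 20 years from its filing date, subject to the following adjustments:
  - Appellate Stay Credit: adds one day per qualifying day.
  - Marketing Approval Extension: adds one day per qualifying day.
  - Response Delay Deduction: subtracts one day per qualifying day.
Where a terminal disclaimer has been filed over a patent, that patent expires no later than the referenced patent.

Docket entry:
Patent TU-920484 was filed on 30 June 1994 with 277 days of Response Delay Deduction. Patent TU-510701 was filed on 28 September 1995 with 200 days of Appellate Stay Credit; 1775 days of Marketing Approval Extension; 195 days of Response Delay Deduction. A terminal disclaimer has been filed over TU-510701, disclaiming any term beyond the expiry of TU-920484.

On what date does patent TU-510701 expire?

Natural term of TU-510701:
  Base: filing + 20 years → 28 September 2015.
  Appellate Stay Credit: +200 days → 15 April 2016.
  Marketing Approval Extension: +1775 days → 23 February 2021.
  Response Delay Deduction: −195 days → 12 August 2020.
Expiry of referenced patent TU-920484:
  Base: filing + 20 years → 30 June 2014.
  Response Delay Deduction: −277 days → 26 September 2013.
Terminal disclaimer: TU-510701 expires on the earlier of 12 August 2020 and 26 September 2013.

September 26, 2013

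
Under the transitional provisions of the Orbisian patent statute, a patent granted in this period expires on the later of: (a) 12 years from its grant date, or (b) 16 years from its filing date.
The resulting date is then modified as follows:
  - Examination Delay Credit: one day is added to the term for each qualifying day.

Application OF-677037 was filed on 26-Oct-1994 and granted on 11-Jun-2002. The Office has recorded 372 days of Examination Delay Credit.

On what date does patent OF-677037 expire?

(a) grant + 12 years → 11 June 2014.
(b) filing + 16 years → 26 October 2010.
Later of the two: 11 June 2014.
Examination Delay Credit: +372 days → 18 June 2015.

2015-06-18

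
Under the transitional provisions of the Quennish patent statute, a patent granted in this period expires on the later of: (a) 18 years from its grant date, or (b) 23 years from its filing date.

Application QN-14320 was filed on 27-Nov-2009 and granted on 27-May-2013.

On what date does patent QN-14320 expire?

2032-11-27

(a) grant + 18 years → 27 May 2031.
(b) filing + 23 years → 27 November 2032.
Later of the two: 27 November 2032.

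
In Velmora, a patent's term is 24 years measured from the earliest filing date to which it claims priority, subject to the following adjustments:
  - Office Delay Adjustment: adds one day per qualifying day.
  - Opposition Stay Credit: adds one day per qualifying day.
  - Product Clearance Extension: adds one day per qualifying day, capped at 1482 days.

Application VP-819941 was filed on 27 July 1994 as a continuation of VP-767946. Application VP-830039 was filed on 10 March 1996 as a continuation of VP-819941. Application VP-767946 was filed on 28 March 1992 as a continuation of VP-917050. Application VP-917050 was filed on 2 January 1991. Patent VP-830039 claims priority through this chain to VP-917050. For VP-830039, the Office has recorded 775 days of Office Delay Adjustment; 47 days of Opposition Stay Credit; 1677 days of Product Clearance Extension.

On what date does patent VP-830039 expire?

Earliest priority filing: 2 January 1991.
Base term: 2 January 1991 + 24 years → 2 January 2015.
Office Delay Adjustment: +775 days → 15 February 2017.
Opposition Stay Credit: +47 days → 3 April 2017.
Product Clearance Extension: 1677 days claimed exceeds the 1482-day cap, so +1482 days → 24 April 2021.

April 24, 2021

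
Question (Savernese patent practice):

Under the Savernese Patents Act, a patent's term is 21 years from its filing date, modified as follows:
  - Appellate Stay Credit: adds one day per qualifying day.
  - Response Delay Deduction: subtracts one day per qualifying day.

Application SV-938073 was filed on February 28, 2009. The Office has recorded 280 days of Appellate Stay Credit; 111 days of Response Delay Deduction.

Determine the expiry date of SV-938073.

Base term: filing date + 21 years → 28 February 2030.
Appellate Stay Credit: +280 days → 5 December 2030.
Response Delay Deduction: −111 days → 16 August 2030.

2030-08-16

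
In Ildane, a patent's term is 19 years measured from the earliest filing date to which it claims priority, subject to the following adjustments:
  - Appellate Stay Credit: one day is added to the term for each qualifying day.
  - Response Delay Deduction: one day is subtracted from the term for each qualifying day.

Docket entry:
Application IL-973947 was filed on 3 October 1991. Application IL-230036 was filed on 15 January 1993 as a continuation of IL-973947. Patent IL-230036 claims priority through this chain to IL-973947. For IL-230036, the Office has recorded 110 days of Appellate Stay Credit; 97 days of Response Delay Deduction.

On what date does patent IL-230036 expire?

October 16, 2010

Earliest priority filing: 3 October 1991.
Base term: 3 October 1991 + 19 years → 3 October 2010.
Appellate Stay Credit: +110 days → 21 January 2011.
Response Delay Deduction: −97 days → 16 October 2010.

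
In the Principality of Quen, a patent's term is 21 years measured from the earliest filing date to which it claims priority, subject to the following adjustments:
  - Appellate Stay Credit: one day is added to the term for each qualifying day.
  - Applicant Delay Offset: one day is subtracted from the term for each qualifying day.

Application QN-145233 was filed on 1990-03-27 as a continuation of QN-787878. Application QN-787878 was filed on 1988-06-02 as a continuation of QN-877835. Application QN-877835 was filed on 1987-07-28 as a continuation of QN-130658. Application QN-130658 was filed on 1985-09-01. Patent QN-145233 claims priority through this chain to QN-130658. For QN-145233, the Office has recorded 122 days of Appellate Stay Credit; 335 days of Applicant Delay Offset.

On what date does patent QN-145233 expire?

Earliest priority filing: 1 September 1985.
Base term: 1 September 1985 + 21 years → 1 September 2006.
Appellate Stay Credit: +122 days → 1 January 2007.
Applicant Delay Offset: −335 days → 31 January 2006.

2006-01-31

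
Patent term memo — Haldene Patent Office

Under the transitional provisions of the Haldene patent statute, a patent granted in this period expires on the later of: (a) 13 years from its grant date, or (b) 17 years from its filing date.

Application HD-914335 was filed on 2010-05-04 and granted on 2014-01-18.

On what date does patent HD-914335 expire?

2027-05-04

(a) grant + 13 years → 18 January 2027.
(b) filing + 17 years → 4 May 2027.
Later of the two: 4 May 2027.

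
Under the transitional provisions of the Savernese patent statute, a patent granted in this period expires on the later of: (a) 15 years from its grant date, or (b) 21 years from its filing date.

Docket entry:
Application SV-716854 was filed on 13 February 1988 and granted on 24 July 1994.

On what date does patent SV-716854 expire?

(a) grant + 15 years → 24 July 2009.
(b) filing + 21 years → 13 February 2009.
Later of the two: 24 July 2009.

July 24, 2009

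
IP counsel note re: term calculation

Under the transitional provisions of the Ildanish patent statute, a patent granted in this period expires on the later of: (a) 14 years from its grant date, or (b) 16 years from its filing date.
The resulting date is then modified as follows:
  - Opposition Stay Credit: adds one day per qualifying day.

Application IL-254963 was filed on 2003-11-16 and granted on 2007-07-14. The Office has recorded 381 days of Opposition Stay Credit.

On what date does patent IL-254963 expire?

July 30, 2022

(a) grant + 14 years → 14 July 2021.
(b) filing + 16 years → 16 November 2019.
Later of the two: 14 July 2021.
Opposition Stay Credit: +381 days → 30 July 2022.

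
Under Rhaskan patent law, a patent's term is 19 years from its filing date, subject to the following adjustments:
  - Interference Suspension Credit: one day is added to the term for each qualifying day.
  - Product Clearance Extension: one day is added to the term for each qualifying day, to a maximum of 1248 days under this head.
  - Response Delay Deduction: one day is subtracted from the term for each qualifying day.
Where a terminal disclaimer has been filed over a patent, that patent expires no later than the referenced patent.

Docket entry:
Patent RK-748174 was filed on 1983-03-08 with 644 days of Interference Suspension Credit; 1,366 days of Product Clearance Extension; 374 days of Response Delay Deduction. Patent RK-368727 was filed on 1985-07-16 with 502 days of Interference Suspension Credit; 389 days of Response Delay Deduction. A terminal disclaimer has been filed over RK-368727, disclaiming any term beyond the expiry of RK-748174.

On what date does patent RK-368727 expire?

Natural term of RK-368727:
  Base: filing + 19 years → 16 July 2004.
  Interference Suspension Credit: +502 days → 30 November 2005.
  Response Delay Deduction: −389 days → 6 November 2004.
Expiry of referenced patent RK-748174:
  Base: filing + 19 years → 8 March 2002.
  Interference Suspension Credit: +644 days → 12 December 2003.
  Product Clearance Extension: 1366 days claimed exceeds the 1248-day cap, so +1248 days → 13 May 2007.
  Response Delay Deduction: −374 days → 4 May 2006.
Terminal disclaimer: RK-368727 expires on the earlier of 6 November 2004 and 4 May 2006.

November 6, 2004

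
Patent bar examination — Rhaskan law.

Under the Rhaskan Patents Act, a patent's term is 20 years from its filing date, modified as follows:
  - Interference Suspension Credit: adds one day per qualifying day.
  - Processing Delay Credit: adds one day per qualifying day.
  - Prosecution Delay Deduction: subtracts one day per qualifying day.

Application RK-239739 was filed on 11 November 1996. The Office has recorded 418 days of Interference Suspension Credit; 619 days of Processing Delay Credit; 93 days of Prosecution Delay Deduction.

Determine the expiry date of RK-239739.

2019-06-13

Base term: filing date + 20 years → 11 November 2016.
Interference Suspension Credit: +418 days → 3 January 2018.
Processing Delay Credit: +619 days → 14 September 2019.
Prosecution Delay Deduction: −93 days → 13 June 2019.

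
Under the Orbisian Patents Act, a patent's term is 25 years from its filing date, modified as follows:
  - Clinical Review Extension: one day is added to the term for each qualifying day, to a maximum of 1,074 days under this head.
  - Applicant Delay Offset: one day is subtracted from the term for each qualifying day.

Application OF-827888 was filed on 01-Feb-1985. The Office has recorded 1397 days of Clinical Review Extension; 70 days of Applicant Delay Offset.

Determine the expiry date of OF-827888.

November 1, 2012

Base term: filing date + 25 years → 1 February 2010.
Clinical Review Extension: 1397 days claimed exceeds the 1074-day cap, so +1074 days → 10 January 2013.
Applicant Delay Offset: −70 days → 1 November 2012.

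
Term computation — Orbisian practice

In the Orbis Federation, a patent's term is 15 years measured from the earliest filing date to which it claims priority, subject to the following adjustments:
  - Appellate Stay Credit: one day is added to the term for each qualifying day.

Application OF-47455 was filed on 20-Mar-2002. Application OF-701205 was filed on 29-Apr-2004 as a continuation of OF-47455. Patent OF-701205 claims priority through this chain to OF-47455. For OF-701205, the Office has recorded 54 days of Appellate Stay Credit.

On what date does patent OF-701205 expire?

Earliest priority filing: 20 March 2002.
Base term: 20 March 2002 + 15 years → 20 March 2017.
Appellate Stay Credit: +54 days → 13 May 2017.

May 13, 2017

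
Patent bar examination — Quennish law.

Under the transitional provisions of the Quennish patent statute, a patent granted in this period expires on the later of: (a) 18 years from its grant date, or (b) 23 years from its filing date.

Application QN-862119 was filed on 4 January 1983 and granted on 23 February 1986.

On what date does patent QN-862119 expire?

(a) grant + 18 years → 23 February 2004.
(b) filing + 23 years → 4 January 2006.
Later of the two: 4 January 2006.

2006-01-04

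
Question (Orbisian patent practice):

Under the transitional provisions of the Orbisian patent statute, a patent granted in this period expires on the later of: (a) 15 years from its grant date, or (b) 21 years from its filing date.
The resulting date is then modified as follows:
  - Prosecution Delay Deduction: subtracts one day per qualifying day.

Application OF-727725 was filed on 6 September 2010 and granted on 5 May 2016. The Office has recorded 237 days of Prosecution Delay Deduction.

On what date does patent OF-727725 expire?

(a) grant + 15 years → 5 May 2031.
(b) filing + 21 years → 6 September 2031.
Later of the two: 6 September 2031.
Prosecution Delay Deduction: −237 days → 12 January 2031.

2031-01-12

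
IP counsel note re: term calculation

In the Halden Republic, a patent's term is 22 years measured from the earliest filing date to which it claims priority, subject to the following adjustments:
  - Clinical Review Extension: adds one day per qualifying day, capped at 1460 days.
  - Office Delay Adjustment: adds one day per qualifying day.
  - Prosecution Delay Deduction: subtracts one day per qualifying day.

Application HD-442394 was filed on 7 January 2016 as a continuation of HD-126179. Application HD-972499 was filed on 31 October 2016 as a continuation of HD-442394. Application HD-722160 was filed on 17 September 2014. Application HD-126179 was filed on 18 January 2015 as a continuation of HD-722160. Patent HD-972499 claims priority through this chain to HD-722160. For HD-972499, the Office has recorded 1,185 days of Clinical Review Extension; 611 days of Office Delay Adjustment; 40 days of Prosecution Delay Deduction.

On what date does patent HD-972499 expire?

July 9, 2041

Earliest priority filing: 17 September 2014.
Base term: 17 September 2014 + 22 years → 17 September 2036.
Clinical Review Extension: 1185 days (within the 1460-day cap) → +1185 days → 16 December 2039.
Office Delay Adjustment: +611 days → 18 August 2041.
Prosecution Delay Deduction: −40 days → 9 July 2041.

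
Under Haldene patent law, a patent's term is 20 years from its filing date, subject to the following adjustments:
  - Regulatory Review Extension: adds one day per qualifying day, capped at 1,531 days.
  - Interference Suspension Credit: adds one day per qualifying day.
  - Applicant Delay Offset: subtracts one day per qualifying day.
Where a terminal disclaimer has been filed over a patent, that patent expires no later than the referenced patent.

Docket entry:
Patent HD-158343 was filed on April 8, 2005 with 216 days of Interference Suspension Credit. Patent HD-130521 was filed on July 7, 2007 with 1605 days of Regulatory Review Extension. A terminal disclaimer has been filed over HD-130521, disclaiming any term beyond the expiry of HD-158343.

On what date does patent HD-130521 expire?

Natural term of HD-130521:
  Base: filing + 20 years → 7 July 2027.
  Regulatory Review Extension: 1605 days claimed exceeds the 1531-day cap, so +1531 days → 15 September 2031.
Expiry of referenced patent HD-158343:
  Base: filing + 20 years → 8 April 2025.
  Interference Suspension Credit: +216 days → 10 November 2025.
Terminal disclaimer: HD-130521 expires on the earlier of 15 September 2031 and 10 November 2025.

November 10, 2025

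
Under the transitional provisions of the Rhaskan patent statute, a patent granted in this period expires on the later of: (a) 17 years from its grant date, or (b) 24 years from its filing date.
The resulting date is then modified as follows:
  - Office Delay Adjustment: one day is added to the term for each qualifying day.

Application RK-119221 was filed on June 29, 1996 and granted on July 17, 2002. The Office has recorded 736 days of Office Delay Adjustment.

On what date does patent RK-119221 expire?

July 5, 2022

(a) grant + 17 years → 17 July 2019.
(b) filing + 24 years → 29 June 2020.
Later of the two: 29 June 2020.
Office Delay Adjustment: +736 days → 5 July 2022.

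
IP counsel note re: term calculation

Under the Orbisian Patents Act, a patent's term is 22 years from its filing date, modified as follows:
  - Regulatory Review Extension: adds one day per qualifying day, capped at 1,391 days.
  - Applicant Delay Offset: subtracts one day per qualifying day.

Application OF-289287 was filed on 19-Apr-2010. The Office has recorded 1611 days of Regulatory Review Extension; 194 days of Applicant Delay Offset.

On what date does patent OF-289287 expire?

2035-07-30

Base term: filing date + 22 years → 19 April 2032.
Regulatory Review Extension: 1611 days claimed exceeds the 1391-day cap, so +1391 days → 9 February 2036.
Applicant Delay Offset: −194 days → 30 July 2035.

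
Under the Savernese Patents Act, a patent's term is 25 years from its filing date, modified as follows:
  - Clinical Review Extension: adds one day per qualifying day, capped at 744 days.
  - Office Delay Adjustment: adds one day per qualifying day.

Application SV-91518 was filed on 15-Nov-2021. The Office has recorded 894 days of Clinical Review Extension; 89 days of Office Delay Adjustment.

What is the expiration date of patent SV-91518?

February 25, 2049

Base term: filing date + 25 years → 15 November 2046.
Clinical Review Extension: 894 days claimed exceeds the 744-day cap, so +744 days → 28 November 2048.
Office Delay Adjustment: +89 days → 25 February 2049.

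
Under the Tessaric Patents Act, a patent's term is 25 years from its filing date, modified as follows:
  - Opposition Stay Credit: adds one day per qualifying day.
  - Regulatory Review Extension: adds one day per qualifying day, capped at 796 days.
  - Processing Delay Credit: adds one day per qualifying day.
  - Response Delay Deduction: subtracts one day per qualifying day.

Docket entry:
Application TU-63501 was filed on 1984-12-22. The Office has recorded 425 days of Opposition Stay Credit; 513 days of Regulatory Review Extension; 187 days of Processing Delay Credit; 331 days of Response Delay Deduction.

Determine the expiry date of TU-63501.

February 24, 2012

Base term: filing date + 25 years → 22 December 2009.
Opposition Stay Credit: +425 days → 20 February 2011.
Regulatory Review Extension: 513 days (within the 796-day cap) → +513 days → 17 July 2012.
Processing Delay Credit: +187 days → 20 January 2013.
Response Delay Deduction: −331 days → 24 February 2012.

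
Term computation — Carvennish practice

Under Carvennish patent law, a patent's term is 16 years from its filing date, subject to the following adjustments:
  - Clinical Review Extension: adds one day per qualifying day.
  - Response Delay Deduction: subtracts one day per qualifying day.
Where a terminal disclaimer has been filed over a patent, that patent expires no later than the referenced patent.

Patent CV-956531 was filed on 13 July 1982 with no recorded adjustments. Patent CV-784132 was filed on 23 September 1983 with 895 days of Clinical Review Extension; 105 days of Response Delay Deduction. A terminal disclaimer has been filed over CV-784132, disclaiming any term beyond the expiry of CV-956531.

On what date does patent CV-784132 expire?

Natural term of CV-784132:
  Base: filing + 16 years → 23 September 1999.
  Clinical Review Extension: +895 days → 6 March 2002.
  Response Delay Deduction: −105 days → 21 November 2001.
Expiry of referenced patent CV-956531:
  Base: filing + 16 years → 13 July 1998.
Terminal disclaimer: CV-784132 expires on the earlier of 21 November 2001 and 13 July 1998.

1998-07-13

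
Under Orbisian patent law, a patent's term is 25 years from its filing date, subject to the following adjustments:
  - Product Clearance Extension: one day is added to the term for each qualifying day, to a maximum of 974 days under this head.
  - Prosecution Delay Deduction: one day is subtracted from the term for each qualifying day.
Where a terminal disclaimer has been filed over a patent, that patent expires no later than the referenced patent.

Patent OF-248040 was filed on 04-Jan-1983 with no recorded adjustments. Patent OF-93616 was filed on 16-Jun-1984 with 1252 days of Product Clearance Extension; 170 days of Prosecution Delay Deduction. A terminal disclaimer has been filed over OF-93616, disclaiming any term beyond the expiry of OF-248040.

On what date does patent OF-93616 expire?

2008-01-04

Natural term of OF-93616:
  Base: filing + 25 years → 16 June 2009.
  Product Clearance Extension: 1252 days claimed exceeds the 974-day cap, so +974 days → 15 February 2012.
  Prosecution Delay Deduction: −170 days → 29 August 2011.
Expiry of referenced patent OF-248040:
  Base: filing + 25 years → 4 January 2008.
Terminal disclaimer: OF-93616 expires on the earlier of 29 August 2011 and 4 January 2008.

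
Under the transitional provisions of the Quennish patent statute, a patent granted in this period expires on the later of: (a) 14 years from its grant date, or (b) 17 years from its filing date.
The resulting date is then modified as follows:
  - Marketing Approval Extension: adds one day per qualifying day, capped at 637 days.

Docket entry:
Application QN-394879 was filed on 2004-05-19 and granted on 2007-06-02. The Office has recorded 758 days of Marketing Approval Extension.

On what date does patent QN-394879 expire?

2023-03-01

(a) grant + 14 years → 2 June 2021.
(b) filing + 17 years → 19 May 2021.
Later of the two: 2 June 2021.
Marketing Approval Extension: 758 days claimed exceeds the 637-day cap, so +637 days → 1 March 2023.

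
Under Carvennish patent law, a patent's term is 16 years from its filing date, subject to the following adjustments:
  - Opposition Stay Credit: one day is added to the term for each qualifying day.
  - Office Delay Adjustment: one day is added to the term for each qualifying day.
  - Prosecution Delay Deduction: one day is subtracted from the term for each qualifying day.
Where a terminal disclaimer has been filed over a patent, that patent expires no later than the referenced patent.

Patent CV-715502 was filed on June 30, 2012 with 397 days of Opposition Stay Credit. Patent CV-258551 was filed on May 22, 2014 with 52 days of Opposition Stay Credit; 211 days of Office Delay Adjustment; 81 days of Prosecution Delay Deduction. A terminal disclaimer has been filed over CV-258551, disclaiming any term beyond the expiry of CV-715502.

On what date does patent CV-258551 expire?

2029-08-01

Natural term of CV-258551:
  Base: filing + 16 years → 22 May 2030.
  Opposition Stay Credit: +52 days → 13 July 2030.
  Office Delay Adjustment: +211 days → 9 February 2031.
  Prosecution Delay Deduction: −81 days → 20 November 2030.
Expiry of referenced patent CV-715502:
  Base: filing + 16 years → 30 June 2028.
  Opposition Stay Credit: +397 days → 1 August 2029.
Terminal disclaimer: CV-258551 expires on the earlier of 20 November 2030 and 1 August 2029.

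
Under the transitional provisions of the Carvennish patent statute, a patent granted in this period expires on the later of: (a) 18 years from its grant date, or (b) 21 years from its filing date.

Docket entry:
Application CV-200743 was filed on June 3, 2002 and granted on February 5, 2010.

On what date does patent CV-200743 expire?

2028-02-05

(a) grant + 18 years → 5 February 2028.
(b) filing + 21 years → 3 June 2023.
Later of the two: 5 February 2028.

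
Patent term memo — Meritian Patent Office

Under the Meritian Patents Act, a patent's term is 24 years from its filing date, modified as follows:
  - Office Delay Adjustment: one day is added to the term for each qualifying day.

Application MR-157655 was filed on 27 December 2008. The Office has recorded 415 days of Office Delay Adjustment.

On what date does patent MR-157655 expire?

Base term: filing date + 24 years → 27 December 2032.
Office Delay Adjustment: +415 days → 15 February 2034.

2034-02-15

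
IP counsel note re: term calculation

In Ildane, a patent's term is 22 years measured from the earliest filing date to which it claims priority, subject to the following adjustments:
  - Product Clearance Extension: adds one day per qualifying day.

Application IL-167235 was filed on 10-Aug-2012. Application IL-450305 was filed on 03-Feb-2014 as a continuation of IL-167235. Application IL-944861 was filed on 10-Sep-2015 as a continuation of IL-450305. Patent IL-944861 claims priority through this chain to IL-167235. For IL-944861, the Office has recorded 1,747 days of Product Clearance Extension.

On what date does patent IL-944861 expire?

Earliest priority filing: 10 August 2012.
Base term: 10 August 2012 + 22 years → 10 August 2034.
Product Clearance Extension: +1747 days → 23 May 2039.

May 23, 2039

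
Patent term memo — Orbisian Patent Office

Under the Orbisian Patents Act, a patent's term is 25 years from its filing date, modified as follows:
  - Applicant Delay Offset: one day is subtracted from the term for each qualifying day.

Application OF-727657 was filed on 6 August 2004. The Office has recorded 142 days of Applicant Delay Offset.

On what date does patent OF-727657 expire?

2029-03-17

Base term: filing date + 25 years → 6 August 2029.
Applicant Delay Offset: −142 days → 17 March 2029.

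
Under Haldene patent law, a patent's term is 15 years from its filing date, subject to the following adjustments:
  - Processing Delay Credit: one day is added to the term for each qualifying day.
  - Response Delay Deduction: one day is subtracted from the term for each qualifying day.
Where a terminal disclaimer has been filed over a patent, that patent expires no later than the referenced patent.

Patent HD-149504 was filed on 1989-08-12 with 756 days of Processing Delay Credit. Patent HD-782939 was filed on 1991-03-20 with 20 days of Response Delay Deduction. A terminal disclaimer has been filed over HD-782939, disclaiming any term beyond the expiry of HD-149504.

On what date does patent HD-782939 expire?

Natural term of HD-782939:
  Base: filing + 15 years → 20 March 2006.
  Response Delay Deduction: −20 days → 28 February 2006.
Expiry of referenced patent HD-149504:
  Base: filing + 15 years → 12 August 2004.
  Processing Delay Credit: +756 days → 7 September 2006.
Terminal disclaimer: HD-782939 expires on the earlier of 28 February 2006 and 7 September 2006.

February 28, 2006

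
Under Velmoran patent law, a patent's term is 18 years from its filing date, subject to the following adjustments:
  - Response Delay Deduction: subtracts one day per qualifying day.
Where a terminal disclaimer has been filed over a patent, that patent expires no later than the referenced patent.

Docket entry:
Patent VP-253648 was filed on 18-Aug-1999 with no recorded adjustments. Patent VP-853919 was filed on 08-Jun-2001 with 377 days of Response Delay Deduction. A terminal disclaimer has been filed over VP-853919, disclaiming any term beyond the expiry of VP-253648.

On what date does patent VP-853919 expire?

August 18, 2017

Natural term of VP-853919:
  Base: filing + 18 years → 8 June 2019.
  Response Delay Deduction: −377 days → 27 May 2018.
Expiry of referenced patent VP-253648:
  Base: filing + 18 years → 18 August 2017.
Terminal disclaimer: VP-853919 expires on the earlier of 27 May 2018 and 18 August 2017.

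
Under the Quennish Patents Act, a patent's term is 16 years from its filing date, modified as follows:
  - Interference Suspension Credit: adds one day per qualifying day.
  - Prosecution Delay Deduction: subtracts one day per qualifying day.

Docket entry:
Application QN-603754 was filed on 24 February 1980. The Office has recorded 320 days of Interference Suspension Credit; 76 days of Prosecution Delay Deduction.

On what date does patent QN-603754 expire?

Base term: filing date + 16 years → 24 February 1996.
Interference Suspension Credit: +320 days → 9 January 1997.
Prosecution Delay Deduction: −76 days → 25 October 1996.

October 25, 1996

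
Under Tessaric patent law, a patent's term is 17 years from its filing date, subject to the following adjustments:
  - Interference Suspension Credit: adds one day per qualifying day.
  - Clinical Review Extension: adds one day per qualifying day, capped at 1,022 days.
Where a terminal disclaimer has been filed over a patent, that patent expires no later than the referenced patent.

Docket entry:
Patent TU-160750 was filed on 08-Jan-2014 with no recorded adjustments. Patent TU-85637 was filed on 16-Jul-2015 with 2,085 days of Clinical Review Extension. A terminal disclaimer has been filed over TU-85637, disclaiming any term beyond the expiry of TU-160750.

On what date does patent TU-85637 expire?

Natural term of TU-85637:
  Base: filing + 17 years → 16 July 2032.
  Clinical Review Extension: 2085 days claimed exceeds the 1022-day cap, so +1022 days → 4 May 2035.
Expiry of referenced patent TU-160750:
  Base: filing + 17 years → 8 January 2031.
Terminal disclaimer: TU-85637 expires on the earlier of 4 May 2035 and 8 January 2031.

January 8, 2031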